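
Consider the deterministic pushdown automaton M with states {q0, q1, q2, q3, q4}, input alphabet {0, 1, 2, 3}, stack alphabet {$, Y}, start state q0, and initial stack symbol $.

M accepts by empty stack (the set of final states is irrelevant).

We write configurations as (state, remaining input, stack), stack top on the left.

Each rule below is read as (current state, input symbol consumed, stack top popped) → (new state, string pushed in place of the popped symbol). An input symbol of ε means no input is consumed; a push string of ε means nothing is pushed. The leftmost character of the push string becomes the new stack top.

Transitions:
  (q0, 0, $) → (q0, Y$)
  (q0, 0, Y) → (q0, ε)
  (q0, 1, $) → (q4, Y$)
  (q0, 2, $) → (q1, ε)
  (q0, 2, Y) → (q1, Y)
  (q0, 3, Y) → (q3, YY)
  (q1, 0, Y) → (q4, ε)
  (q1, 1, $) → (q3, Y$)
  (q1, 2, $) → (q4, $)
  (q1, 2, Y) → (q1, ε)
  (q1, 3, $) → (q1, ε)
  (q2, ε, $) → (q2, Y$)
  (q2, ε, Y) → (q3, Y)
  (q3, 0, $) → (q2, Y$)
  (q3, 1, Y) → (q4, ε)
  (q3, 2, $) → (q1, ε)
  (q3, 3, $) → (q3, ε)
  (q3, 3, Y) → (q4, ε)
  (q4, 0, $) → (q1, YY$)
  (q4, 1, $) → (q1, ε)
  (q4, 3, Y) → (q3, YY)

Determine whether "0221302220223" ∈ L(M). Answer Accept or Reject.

Accept

(q0, 0221302220223, $)
  read 0, top $: go to q0, push Y$ → (q0, 221302220223, Y$)
  read 2, top Y: go to q1, push Y → (q1, 21302220223, Y$)
  read 2, top Y: go to q1, push ε → (q1, 1302220223, $)
  read 1, top $: go to q3, push Y$ → (q3, 302220223, Y$)
  read 3, top Y: go to q4, push ε → (q4, 02220223, $)
  read 0, top $: go to q1, push YY$ → (q1, 2220223, YY$)
  read 2, top Y: go to q1, push ε → (q1, 220223, Y$)
  read 2, top Y: go to q1, push ε → (q1, 20223, $)
  read 2, top $: go to q4, push $ → (q4, 0223, $)
  read 0, top $: go to q1, push YY$ → (q1, 223, YY$)
  read 2, top Y: go to q1, push ε → (q1, 23, Y$)
  read 2, top Y: go to q1, push ε → (q1, 3, $)
  read 3, top $: go to q1, push ε → (q1, ε, ε)
All input consumed and the stack is empty.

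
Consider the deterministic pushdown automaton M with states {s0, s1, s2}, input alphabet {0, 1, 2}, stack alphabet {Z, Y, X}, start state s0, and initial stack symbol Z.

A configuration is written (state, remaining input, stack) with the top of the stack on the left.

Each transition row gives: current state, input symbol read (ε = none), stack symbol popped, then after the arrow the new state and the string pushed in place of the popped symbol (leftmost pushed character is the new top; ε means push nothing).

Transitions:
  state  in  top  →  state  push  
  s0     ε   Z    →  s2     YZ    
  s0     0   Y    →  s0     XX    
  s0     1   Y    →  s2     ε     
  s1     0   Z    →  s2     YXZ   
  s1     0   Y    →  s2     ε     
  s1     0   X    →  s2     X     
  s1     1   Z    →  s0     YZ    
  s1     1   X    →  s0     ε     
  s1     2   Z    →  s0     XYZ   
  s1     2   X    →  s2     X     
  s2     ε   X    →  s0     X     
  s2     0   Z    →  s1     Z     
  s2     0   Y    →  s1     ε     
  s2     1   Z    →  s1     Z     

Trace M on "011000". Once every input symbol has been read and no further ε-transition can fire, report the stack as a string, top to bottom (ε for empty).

XZ

(s0, 011000, Z)
  ε-move, top Z: go to s2, push YZ → (s2, 011000, YZ)
  read 0, top Y: go to s1, push ε → (s1, 11000, Z)
  read 1, top Z: go to s0, push YZ → (s0, 1000, YZ)
  read 1, top Y: go to s2, push ε → (s2, 000, Z)
  read 0, top Z: go to s1, push Z → (s1, 00, Z)
  read 0, top Z: go to s2, push YXZ → (s2, 0, YXZ)
  read 0, top Y: go to s1, push ε → (s1, ε, XZ)
All input consumed in state s1 with stack XZ.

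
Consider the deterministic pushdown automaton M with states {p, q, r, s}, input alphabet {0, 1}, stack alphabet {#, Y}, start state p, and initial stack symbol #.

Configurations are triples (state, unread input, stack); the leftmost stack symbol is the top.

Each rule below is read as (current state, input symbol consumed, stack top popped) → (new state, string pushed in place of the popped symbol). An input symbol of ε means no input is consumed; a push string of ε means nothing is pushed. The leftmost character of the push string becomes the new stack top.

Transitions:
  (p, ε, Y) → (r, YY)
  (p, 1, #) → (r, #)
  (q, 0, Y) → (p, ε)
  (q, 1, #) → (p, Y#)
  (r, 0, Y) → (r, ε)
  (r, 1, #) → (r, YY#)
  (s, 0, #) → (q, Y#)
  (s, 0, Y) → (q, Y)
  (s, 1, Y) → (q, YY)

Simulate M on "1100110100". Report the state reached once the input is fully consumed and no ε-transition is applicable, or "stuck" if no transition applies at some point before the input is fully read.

stuck

(p, 1100110100, #) ⊢ (r, 100110100, #) ⊢ (r, 00110100, YY#) ⊢ (r, 0110100, Y#) ⊢ (r, 110100, #) ⊢ (r, 10100, YY#)
No transition for (r, 1, top Y); M blocks with input 10100 remaining.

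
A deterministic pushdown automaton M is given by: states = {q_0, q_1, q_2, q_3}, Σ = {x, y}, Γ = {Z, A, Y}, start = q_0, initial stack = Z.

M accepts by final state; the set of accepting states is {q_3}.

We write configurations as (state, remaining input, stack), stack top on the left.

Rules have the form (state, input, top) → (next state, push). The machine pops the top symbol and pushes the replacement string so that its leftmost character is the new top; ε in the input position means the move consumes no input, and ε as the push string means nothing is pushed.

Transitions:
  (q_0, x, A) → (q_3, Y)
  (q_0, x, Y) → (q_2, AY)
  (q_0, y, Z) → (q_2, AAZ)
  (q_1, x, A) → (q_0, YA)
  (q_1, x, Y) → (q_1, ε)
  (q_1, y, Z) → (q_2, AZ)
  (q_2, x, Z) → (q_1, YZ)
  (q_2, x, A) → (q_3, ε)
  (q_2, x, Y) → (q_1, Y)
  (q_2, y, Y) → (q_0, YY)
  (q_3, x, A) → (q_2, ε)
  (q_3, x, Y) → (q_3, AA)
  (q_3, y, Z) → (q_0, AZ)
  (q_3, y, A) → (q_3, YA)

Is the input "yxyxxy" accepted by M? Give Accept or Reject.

Reject

(q_0, yxyxxy, Z) ⊢ (q_2, xyxxy, AAZ) ⊢ (q_3, yxxy, AZ) ⊢ (q_3, xxy, YAZ) ⊢ (q_3, xy, AAAZ) ⊢ (q_2, y, AAZ)
No transition applies at (q_2, y, AAZ); input not fully consumed.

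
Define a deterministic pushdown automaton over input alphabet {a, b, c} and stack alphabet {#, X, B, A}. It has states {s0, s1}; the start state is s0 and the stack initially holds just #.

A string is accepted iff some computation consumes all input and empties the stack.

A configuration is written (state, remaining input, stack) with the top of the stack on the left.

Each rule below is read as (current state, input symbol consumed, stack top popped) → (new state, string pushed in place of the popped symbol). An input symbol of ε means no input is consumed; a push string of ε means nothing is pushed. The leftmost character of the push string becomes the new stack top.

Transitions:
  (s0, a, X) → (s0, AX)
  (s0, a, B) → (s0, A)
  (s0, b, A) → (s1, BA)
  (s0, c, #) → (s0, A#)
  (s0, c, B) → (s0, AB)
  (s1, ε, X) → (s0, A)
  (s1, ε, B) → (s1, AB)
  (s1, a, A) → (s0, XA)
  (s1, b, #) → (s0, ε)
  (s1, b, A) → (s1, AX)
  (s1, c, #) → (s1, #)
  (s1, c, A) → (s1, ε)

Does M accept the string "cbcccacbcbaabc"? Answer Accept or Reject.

Reject

(s0, cbcccacbcbaabc, #)
  read c, top #: go to s0, push A# → (s0, bcccacbcbaabc, A#)
  read b, top A: go to s1, push BA → (s1, cccacbcbaabc, BA#)
  ε-move, top B: go to s1, push AB → (s1, cccacbcbaabc, ABA#)
  read c, top A: go to s1, push ε → (s1, ccacbcbaabc, BA#)
  ε-move, top B: go to s1, push AB → (s1, ccacbcbaabc, ABA#)
  read c, top A: go to s1, push ε → (s1, cacbcbaabc, BA#)
  ε-move, top B: go to s1, push AB → (s1, cacbcbaabc, ABA#)
  read c, top A: go to s1, push ε → (s1, acbcbaabc, BA#)
  ε-move, top B: go to s1, push AB → (s1, acbcbaabc, ABA#)
  read a, top A: go to s0, push XA → (s0, cbcbaabc, XABA#)
No transition applies at (s0, cbcbaabc, XABA#); input not fully consumed.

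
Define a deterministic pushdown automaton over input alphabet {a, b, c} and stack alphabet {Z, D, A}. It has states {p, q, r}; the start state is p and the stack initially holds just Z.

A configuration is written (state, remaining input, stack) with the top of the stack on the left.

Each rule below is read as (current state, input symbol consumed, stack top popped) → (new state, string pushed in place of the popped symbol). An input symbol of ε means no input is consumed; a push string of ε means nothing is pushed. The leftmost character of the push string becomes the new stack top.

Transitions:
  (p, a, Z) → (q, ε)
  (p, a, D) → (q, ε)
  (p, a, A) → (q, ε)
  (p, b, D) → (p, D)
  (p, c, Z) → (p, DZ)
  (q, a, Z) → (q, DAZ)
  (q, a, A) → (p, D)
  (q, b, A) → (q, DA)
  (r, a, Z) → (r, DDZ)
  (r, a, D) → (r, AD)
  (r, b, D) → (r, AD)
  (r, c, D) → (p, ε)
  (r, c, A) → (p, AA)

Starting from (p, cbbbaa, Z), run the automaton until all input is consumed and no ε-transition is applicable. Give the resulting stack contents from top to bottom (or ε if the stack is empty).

DAZ

(p, cbbbaa, Z)
  read c, top Z: go to p, push DZ → (p, bbbaa, DZ)
  read b, top D: go to p, push D → (p, bbaa, DZ)
  read b, top D: go to p, push D → (p, baa, DZ)
  read b, top D: go to p, push D → (p, aa, DZ)
  read a, top D: go to q, push ε → (q, a, Z)
  read a, top Z: go to q, push DAZ → (q, ε, DAZ)
All input consumed in state q with stack DAZ.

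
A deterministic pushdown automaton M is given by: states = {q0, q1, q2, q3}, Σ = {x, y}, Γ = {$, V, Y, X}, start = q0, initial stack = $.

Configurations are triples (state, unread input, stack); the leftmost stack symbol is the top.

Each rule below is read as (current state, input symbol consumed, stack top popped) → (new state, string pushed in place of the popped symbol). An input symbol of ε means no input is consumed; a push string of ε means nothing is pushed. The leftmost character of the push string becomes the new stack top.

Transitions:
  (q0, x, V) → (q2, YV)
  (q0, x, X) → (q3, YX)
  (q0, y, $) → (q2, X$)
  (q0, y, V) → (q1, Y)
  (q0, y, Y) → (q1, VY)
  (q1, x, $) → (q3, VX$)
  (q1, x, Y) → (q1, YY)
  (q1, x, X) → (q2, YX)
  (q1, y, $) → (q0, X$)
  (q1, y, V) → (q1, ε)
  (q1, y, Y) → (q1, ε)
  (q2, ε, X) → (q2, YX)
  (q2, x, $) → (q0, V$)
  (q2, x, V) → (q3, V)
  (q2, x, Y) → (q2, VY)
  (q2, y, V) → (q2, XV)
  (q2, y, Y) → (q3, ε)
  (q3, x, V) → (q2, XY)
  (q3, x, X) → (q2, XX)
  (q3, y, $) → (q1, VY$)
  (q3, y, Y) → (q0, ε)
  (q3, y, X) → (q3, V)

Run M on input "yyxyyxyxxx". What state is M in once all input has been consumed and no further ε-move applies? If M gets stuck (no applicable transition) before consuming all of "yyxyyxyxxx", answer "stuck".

(q0, yyxyyxyxxx, $) ⊢ (q2, yxyyxyxxx, X$) ⊢ (q2, yxyyxyxxx, YX$) ⊢ (q3, xyyxyxxx, X$) ⊢ (q2, yyxyxxx, XX$) ⊢ (q2, yyxyxxx, YXX$) ⊢ (q3, yxyxxx, XX$) ⊢ (q3, xyxxx, VX$) ⊢ (q2, yxxx, XYX$) ⊢ (q2, yxxx, YXYX$) ⊢ (q3, xxx, XYX$) ⊢ (q2, xx, XXYX$) ⊢ (q2, xx, YXXYX$) ⊢ (q2, x, VYXXYX$) ⊢ (q3, ε, VYXXYX$)
All input consumed; M is in state q3.

q3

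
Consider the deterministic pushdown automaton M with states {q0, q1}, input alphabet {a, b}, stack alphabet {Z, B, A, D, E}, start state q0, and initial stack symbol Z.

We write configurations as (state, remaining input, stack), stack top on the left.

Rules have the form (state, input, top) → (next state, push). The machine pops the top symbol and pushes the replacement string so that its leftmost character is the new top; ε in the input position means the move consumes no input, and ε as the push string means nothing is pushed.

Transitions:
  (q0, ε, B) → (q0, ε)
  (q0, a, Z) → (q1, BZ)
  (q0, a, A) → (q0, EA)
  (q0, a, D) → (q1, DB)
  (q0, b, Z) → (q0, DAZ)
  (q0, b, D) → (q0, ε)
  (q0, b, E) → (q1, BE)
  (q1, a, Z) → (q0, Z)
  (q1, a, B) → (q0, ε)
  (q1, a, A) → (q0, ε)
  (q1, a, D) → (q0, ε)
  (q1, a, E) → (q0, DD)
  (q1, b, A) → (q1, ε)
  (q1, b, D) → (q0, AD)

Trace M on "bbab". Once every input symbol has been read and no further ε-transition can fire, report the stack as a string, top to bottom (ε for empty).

BEAZ

(q0, bbab, Z)
  read b, top Z: go to q0, push DAZ → (q0, bab, DAZ)
  read b, top D: go to q0, push ε → (q0, ab, AZ)
  read a, top A: go to q0, push EA → (q0, b, EAZ)
  read b, top E: go to q1, push BE → (q1, ε, BEAZ)
All input consumed in state q1 with stack BEAZ.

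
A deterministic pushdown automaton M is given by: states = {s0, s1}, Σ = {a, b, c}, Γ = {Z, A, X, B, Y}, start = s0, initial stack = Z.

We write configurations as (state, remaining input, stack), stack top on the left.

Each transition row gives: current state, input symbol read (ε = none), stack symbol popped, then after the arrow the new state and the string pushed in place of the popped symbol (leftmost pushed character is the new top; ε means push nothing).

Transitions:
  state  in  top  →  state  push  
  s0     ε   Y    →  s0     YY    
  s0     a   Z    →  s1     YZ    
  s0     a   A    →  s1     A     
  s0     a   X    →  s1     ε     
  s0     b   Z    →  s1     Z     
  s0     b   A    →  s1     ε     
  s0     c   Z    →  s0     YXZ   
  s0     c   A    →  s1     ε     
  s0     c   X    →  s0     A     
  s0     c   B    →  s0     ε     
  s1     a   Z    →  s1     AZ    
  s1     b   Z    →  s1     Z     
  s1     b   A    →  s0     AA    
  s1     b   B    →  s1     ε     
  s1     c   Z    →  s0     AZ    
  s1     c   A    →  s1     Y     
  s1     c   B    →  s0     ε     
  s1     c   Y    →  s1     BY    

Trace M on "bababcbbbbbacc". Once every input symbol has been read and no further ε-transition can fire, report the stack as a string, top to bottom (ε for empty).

BYAAZ

(s0, bababcbbbbbacc, Z)
  read b, top Z: go to s1, push Z → (s1, ababcbbbbbacc, Z)
  read a, top Z: go to s1, push AZ → (s1, babcbbbbbacc, AZ)
  read b, top A: go to s0, push AA → (s0, abcbbbbbacc, AAZ)
  read a, top A: go to s1, push A → (s1, bcbbbbbacc, AAZ)
  read b, top A: go to s0, push AA → (s0, cbbbbbacc, AAAZ)
  read c, top A: go to s1, push ε → (s1, bbbbbacc, AAZ)
  read b, top A: go to s0, push AA → (s0, bbbbacc, AAAZ)
  read b, top A: go to s1, push ε → (s1, bbbacc, AAZ)
  read b, top A: go to s0, push AA → (s0, bbacc, AAAZ)
  read b, top A: go to s1, push ε → (s1, bacc, AAZ)
  read b, top A: go to s0, push AA → (s0, acc, AAAZ)
  read a, top A: go to s1, push A → (s1, cc, AAAZ)
  read c, top A: go to s1, push Y → (s1, c, YAAZ)
  read c, top Y: go to s1, push BY → (s1, ε, BYAAZ)
All input consumed in state s1 with stack BYAAZ.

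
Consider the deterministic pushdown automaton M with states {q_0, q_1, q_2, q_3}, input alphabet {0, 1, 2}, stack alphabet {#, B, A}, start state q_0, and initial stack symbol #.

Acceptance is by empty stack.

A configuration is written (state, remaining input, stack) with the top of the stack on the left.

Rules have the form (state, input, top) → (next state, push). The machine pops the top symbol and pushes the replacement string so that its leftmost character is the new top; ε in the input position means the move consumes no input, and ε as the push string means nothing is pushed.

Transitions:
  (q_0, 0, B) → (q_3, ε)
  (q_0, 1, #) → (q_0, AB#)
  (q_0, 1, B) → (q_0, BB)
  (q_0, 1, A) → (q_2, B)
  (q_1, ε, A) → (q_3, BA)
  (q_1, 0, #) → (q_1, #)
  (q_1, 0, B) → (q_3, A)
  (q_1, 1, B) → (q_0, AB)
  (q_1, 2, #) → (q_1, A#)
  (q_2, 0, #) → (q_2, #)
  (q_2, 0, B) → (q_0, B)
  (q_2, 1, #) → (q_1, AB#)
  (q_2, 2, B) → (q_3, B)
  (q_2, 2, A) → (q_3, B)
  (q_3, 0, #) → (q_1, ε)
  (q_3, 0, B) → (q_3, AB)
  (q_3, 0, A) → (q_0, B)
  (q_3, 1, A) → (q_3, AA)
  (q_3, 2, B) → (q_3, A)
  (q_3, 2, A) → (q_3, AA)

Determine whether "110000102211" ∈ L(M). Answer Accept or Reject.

(q_0, 110000102211, #)
  read 1, top #: go to q_0, push AB# → (q_0, 10000102211, AB#)
  read 1, top A: go to q_2, push B → (q_2, 0000102211, BB#)
  read 0, top B: go to q_0, push B → (q_0, 000102211, BB#)
  read 0, top B: go to q_3, push ε → (q_3, 00102211, B#)
  read 0, top B: go to q_3, push AB → (q_3, 0102211, AB#)
  read 0, top A: go to q_0, push B → (q_0, 102211, BB#)
  read 1, top B: go to q_0, push BB → (q_0, 02211, BBB#)
  read 0, top B: go to q_3, push ε → (q_3, 2211, BB#)
  read 2, top B: go to q_3, push A → (q_3, 211, AB#)
  read 2, top A: go to q_3, push AA → (q_3, 11, AAB#)
  read 1, top A: go to q_3, push AA → (q_3, 1, AAAB#)
  read 1, top A: go to q_3, push AA → (q_3, ε, AAAAB#)
All input consumed; stack is AAAAB#, not empty, and no further ε-move applies.

Reject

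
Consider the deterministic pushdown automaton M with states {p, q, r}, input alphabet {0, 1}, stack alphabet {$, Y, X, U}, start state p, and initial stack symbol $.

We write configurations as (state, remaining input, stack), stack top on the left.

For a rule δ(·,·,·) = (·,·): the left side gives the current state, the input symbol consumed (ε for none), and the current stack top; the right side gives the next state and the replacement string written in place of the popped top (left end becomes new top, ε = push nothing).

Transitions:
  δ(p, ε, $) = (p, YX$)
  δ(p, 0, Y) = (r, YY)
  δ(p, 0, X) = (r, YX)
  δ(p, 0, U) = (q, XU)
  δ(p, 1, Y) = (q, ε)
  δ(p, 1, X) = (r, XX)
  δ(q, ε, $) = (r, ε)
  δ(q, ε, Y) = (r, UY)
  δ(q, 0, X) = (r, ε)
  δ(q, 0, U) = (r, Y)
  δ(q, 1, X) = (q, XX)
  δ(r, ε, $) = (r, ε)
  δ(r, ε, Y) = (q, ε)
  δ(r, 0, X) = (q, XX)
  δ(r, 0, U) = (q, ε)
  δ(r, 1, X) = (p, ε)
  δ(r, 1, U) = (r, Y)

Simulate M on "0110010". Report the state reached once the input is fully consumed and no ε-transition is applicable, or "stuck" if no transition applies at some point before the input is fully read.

(p, 0110010, $)
  ε-move, top $: go to p, push YX$ → (p, 0110010, YX$)
  read 0, top Y: go to r, push YY → (r, 110010, YYX$)
  ε-move, top Y: go to q, push ε → (q, 110010, YX$)
  ε-move, top Y: go to r, push UY → (r, 110010, UYX$)
  read 1, top U: go to r, push Y → (r, 10010, YYX$)
  ε-move, top Y: go to q, push ε → (q, 10010, YX$)
  ε-move, top Y: go to r, push UY → (r, 10010, UYX$)
  read 1, top U: go to r, push Y → (r, 0010, YYX$)
  ε-move, top Y: go to q, push ε → (q, 0010, YX$)
  ε-move, top Y: go to r, push UY → (r, 0010, UYX$)
  read 0, top U: go to q, push ε → (q, 010, YX$)
  ε-move, top Y: go to r, push UY → (r, 010, UYX$)
  read 0, top U: go to q, push ε → (q, 10, YX$)
  ε-move, top Y: go to r, push UY → (r, 10, UYX$)
  read 1, top U: go to r, push Y → (r, 0, YYX$)
  ε-move, top Y: go to q, push ε → (q, 0, YX$)
  ε-move, top Y: go to r, push UY → (r, 0, UYX$)
  read 0, top U: go to q, push ε → (q, ε, YX$)
  ε-move, top Y: go to r, push UY → (r, ε, UYX$)
All input consumed; M is in state r.

r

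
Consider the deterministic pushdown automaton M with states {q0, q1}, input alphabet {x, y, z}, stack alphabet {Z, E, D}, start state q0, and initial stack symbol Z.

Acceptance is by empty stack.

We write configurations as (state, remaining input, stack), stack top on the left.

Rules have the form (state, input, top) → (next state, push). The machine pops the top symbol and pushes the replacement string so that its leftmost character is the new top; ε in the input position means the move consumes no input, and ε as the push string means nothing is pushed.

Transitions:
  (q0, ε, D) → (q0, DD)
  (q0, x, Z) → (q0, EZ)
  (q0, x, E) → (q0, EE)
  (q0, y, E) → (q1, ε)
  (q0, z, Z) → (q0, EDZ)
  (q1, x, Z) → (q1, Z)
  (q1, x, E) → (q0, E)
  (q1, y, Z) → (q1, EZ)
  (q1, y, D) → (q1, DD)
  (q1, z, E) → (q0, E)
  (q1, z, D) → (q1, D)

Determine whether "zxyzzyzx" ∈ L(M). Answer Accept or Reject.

(q0, zxyzzyzx, Z) ⊢ (q0, xyzzyzx, EDZ) ⊢ (q0, yzzyzx, EEDZ) ⊢ (q1, zzyzx, EDZ) ⊢ (q0, zyzx, EDZ)
No transition applies at (q0, zyzx, EDZ); input not fully consumed.

Reject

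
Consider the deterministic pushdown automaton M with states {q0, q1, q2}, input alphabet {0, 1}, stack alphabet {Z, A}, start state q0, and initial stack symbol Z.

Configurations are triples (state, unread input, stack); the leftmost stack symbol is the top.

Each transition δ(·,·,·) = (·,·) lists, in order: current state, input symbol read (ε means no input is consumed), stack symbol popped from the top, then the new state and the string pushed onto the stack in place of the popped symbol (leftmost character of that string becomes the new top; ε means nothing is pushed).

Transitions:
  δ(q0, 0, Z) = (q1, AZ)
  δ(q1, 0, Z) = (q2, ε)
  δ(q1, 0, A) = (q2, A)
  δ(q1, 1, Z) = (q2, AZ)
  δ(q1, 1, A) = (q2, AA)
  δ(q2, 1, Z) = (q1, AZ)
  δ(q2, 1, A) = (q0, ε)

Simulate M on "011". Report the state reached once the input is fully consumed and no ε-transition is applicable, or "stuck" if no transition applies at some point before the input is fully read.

q0

(q0, 011, Z)
  read 0, top Z: go to q1, push AZ → (q1, 11, AZ)
  read 1, top A: go to q2, push AA → (q2, 1, AAZ)
  read 1, top A: go to q0, push ε → (q0, ε, AZ)
All input consumed; M is in state q0.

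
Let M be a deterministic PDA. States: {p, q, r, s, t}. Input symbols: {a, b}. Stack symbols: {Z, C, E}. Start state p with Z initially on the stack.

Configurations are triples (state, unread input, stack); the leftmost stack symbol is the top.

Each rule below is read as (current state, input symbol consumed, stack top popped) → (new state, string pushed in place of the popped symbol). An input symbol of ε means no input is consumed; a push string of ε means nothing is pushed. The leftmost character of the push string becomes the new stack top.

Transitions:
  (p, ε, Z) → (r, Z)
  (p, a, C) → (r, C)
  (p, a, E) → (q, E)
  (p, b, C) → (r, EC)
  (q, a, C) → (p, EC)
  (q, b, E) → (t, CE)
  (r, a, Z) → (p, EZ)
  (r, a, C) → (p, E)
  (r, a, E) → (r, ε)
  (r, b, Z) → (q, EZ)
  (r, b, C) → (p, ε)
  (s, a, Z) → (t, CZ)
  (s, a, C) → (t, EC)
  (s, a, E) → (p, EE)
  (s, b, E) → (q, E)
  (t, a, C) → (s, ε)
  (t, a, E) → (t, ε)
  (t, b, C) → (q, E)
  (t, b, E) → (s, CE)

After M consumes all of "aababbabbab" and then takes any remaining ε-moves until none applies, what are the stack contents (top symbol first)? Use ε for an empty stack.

EZ

(p, aababbabbab, Z)
  ε-move, top Z: go to r, push Z → (r, aababbabbab, Z)
  read a, top Z: go to p, push EZ → (p, ababbabbab, EZ)
  read a, top E: go to q, push E → (q, babbabbab, EZ)
  read b, top E: go to t, push CE → (t, abbabbab, CEZ)
  read a, top C: go to s, push ε → (s, bbabbab, EZ)
  read b, top E: go to q, push E → (q, babbab, EZ)
  read b, top E: go to t, push CE → (t, abbab, CEZ)
  read a, top C: go to s, push ε → (s, bbab, EZ)
  read b, top E: go to q, push E → (q, bab, EZ)
  read b, top E: go to t, push CE → (t, ab, CEZ)
  read a, top C: go to s, push ε → (s, b, EZ)
  read b, top E: go to q, push E → (q, ε, EZ)
All input consumed in state q with stack EZ.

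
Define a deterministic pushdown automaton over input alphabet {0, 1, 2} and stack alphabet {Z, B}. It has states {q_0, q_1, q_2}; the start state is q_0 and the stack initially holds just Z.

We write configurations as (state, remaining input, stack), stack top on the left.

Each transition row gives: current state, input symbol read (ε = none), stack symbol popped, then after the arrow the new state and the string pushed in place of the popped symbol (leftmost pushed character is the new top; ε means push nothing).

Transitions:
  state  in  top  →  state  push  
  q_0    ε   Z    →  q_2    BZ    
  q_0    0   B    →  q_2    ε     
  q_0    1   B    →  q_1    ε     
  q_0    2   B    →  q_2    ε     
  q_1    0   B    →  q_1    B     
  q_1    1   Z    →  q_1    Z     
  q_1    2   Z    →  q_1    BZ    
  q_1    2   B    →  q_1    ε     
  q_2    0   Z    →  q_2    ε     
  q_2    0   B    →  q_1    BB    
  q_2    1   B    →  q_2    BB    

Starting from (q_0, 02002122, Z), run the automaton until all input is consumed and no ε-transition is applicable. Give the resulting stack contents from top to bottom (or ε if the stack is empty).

Z

(q_0, 02002122, Z) ⊢ (q_2, 02002122, BZ) ⊢ (q_1, 2002122, BBZ) ⊢ (q_1, 002122, BZ) ⊢ (q_1, 02122, BZ) ⊢ (q_1, 2122, BZ) ⊢ (q_1, 122, Z) ⊢ (q_1, 22, Z) ⊢ (q_1, 2, BZ) ⊢ (q_1, ε, Z)
All input consumed in state q_1 with stack Z.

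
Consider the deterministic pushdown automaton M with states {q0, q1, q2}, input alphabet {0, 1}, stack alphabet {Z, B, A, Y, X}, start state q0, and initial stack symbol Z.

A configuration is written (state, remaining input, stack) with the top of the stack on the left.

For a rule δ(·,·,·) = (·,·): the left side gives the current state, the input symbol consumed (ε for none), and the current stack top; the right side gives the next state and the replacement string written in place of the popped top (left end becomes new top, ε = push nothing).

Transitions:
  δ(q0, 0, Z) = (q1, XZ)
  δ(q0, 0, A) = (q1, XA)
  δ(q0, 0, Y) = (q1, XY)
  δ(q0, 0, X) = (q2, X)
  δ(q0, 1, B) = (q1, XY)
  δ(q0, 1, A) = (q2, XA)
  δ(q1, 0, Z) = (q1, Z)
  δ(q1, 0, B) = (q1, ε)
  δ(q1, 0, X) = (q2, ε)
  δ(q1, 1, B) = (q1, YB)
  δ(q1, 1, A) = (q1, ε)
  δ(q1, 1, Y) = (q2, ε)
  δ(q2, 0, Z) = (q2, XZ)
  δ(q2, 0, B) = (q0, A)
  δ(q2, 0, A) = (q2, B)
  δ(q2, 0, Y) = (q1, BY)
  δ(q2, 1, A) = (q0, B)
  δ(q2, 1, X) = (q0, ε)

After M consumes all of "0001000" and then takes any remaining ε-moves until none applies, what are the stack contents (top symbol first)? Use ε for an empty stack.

XZ

(q0, 0001000, Z)
  read 0, top Z: go to q1, push XZ → (q1, 001000, XZ)
  read 0, top X: go to q2, push ε → (q2, 01000, Z)
  read 0, top Z: go to q2, push XZ → (q2, 1000, XZ)
  read 1, top X: go to q0, push ε → (q0, 000, Z)
  read 0, top Z: go to q1, push XZ → (q1, 00, XZ)
  read 0, top X: go to q2, push ε → (q2, 0, Z)
  read 0, top Z: go to q2, push XZ → (q2, ε, XZ)
All input consumed in state q2 with stack XZ.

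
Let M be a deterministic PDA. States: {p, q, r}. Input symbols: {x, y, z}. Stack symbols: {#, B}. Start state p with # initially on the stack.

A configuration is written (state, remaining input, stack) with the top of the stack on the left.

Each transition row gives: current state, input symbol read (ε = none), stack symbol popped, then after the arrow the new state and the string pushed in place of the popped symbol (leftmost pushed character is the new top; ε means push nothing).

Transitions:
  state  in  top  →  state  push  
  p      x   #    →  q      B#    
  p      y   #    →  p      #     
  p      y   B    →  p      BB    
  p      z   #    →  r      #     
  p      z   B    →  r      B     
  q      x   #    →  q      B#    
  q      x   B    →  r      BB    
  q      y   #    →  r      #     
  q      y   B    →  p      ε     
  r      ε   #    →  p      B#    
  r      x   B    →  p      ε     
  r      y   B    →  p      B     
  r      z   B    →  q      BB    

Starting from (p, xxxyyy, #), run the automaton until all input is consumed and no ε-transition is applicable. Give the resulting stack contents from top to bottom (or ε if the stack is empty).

BBBB#

(p, xxxyyy, #)
  read x, top #: go to q, push B# → (q, xxyyy, B#)
  read x, top B: go to r, push BB → (r, xyyy, BB#)
  read x, top B: go to p, push ε → (p, yyy, B#)
  read y, top B: go to p, push BB → (p, yy, BB#)
  read y, top B: go to p, push BB → (p, y, BBB#)
  read y, top B: go to p, push BB → (p, ε, BBBB#)
All input consumed in state p with stack BBBB#.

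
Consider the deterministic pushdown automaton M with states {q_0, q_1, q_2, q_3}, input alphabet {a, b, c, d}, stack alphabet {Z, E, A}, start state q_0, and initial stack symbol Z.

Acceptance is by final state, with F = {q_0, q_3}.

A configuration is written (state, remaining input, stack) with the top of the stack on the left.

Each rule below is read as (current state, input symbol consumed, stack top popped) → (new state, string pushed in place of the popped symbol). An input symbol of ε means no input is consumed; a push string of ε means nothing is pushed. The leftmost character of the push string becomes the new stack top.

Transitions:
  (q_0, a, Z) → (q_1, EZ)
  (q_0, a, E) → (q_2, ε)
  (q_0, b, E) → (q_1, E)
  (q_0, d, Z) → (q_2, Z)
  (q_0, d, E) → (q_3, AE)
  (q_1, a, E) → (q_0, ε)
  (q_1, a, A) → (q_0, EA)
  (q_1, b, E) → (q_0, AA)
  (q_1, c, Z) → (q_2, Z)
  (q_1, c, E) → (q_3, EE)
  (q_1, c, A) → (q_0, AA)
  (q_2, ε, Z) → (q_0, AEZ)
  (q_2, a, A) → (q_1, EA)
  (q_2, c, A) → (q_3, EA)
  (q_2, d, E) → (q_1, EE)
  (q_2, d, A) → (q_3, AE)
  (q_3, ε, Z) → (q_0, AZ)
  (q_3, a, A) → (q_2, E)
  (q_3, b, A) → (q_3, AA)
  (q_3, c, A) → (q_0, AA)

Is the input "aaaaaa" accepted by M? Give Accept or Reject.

Accept

(q_0, aaaaaa, Z)
  read a, top Z: go to q_1, push EZ → (q_1, aaaaa, EZ)
  read a, top E: go to q_0, push ε → (q_0, aaaa, Z)
  read a, top Z: go to q_1, push EZ → (q_1, aaa, EZ)
  read a, top E: go to q_0, push ε → (q_0, aa, Z)
  read a, top Z: go to q_1, push EZ → (q_1, a, EZ)
  read a, top E: go to q_0, push ε → (q_0, ε, Z)
All input consumed; state q_0 ∈ F.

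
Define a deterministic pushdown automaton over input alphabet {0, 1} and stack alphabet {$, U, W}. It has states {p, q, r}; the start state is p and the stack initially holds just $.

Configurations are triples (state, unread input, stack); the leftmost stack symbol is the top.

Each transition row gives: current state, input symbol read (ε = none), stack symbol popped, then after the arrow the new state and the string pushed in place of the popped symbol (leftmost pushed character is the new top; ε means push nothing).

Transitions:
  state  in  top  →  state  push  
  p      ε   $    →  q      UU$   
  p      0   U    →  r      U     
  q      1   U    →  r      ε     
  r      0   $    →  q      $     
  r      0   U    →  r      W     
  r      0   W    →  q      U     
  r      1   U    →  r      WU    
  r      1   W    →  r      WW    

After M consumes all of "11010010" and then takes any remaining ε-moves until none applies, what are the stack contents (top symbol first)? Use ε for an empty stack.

$

(p, 11010010, $)
  ε-move, top $: go to q, push UU$ → (q, 11010010, UU$)
  read 1, top U: go to r, push ε → (r, 1010010, U$)
  read 1, top U: go to r, push WU → (r, 010010, WU$)
  read 0, top W: go to q, push U → (q, 10010, UU$)
  read 1, top U: go to r, push ε → (r, 0010, U$)
  read 0, top U: go to r, push W → (r, 010, W$)
  read 0, top W: go to q, push U → (q, 10, U$)
  read 1, top U: go to r, push ε → (r, 0, $)
  read 0, top $: go to q, push $ → (q, ε, $)
All input consumed in state q with stack $.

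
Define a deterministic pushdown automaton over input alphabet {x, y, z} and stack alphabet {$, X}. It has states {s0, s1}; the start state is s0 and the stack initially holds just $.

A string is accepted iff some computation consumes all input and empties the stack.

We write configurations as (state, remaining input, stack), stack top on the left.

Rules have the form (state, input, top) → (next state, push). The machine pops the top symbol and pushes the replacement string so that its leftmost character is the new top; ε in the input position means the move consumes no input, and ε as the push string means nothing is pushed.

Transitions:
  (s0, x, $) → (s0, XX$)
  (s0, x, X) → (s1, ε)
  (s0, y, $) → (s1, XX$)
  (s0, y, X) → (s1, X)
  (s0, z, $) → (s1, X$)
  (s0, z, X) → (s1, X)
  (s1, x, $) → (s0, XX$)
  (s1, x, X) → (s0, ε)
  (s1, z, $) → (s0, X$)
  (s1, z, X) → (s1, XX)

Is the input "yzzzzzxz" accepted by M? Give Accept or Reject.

Reject

(s0, yzzzzzxz, $) ⊢ (s1, zzzzzxz, XX$) ⊢ (s1, zzzzxz, XXX$) ⊢ (s1, zzzxz, XXXX$) ⊢ (s1, zzxz, XXXXX$) ⊢ (s1, zxz, XXXXXX$) ⊢ (s1, xz, XXXXXXX$) ⊢ (s0, z, XXXXXX$) ⊢ (s1, ε, XXXXXX$)
All input consumed; stack is XXXXXX$, not empty, and no further ε-move applies.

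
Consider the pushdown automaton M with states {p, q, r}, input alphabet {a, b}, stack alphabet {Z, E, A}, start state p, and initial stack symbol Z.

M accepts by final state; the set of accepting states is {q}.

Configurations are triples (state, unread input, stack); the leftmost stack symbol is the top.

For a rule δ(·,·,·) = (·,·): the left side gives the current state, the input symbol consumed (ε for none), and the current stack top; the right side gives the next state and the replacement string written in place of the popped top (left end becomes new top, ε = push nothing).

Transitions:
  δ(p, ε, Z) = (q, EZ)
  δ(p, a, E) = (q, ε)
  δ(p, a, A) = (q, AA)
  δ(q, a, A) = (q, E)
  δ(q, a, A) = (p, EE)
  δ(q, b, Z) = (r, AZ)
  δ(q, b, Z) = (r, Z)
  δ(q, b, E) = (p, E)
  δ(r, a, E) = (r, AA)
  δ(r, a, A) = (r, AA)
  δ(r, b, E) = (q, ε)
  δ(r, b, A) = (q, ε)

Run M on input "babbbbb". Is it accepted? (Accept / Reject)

No computation consumes all input and reaches a final state.

Reject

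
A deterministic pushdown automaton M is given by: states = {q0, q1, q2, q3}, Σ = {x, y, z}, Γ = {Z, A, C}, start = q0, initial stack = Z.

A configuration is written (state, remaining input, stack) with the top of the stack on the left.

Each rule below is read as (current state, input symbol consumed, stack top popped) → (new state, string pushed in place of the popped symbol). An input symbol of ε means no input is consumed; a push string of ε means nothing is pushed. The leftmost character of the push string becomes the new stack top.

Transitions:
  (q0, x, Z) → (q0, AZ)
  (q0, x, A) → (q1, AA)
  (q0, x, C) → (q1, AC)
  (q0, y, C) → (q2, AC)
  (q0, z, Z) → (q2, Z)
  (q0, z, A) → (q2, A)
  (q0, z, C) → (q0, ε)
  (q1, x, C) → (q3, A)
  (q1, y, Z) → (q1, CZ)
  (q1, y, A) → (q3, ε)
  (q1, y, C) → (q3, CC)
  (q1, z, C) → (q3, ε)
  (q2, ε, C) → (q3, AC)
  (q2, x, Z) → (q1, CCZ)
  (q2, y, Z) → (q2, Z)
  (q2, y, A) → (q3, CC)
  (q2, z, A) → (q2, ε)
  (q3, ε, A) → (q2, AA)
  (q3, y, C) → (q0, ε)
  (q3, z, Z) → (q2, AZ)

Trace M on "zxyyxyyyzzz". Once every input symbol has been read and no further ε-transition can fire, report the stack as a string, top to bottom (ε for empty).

(q0, zxyyxyyyzzz, Z)
  read z, top Z: go to q2, push Z → (q2, xyyxyyyzzz, Z)
  read x, top Z: go to q1, push CCZ → (q1, yyxyyyzzz, CCZ)
  read y, top C: go to q3, push CC → (q3, yxyyyzzz, CCCZ)
  read y, top C: go to q0, push ε → (q0, xyyyzzz, CCZ)
  read x, top C: go to q1, push AC → (q1, yyyzzz, ACCZ)
  read y, top A: go to q3, push ε → (q3, yyzzz, CCZ)
  read y, top C: go to q0, push ε → (q0, yzzz, CZ)
  read y, top C: go to q2, push AC → (q2, zzz, ACZ)
  read z, top A: go to q2, push ε → (q2, zz, CZ)
  ε-move, top C: go to q3, push AC → (q3, zz, ACZ)
  ε-move, top A: go to q2, push AA → (q2, zz, AACZ)
  read z, top A: go to q2, push ε → (q2, z, ACZ)
  read z, top A: go to q2, push ε → (q2, ε, CZ)
  ε-move, top C: go to q3, push AC → (q3, ε, ACZ)
  ε-move, top A: go to q2, push AA → (q2, ε, AACZ)
All input consumed in state q2 with stack AACZ.

AACZ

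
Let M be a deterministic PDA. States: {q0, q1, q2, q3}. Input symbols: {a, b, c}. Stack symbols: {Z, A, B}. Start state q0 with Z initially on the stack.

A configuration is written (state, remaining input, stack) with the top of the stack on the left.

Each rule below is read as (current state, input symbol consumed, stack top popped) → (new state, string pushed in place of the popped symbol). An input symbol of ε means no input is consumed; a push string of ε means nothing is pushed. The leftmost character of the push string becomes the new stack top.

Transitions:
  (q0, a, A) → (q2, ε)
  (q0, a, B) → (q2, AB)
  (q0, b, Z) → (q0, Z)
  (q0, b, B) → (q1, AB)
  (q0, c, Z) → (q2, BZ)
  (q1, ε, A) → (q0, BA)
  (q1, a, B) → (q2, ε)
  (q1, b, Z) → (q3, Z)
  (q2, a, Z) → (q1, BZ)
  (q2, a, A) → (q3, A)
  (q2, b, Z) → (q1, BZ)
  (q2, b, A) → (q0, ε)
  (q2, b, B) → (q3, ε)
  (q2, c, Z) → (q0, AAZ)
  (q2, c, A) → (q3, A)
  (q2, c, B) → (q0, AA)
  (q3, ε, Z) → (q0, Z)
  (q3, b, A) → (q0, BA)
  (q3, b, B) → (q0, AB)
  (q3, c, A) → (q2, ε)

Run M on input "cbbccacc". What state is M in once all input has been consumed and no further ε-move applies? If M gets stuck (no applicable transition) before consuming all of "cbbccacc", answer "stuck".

q2

(q0, cbbccacc, Z)
  read c, top Z: go to q2, push BZ → (q2, bbccacc, BZ)
  read b, top B: go to q3, push ε → (q3, bccacc, Z)
  ε-move, top Z: go to q0, push Z → (q0, bccacc, Z)
  read b, top Z: go to q0, push Z → (q0, ccacc, Z)
  read c, top Z: go to q2, push BZ → (q2, cacc, BZ)
  read c, top B: go to q0, push AA → (q0, acc, AAZ)
  read a, top A: go to q2, push ε → (q2, cc, AZ)
  read c, top A: go to q3, push A → (q3, c, AZ)
  read c, top A: go to q2, push ε → (q2, ε, Z)
All input consumed; M is in state q2.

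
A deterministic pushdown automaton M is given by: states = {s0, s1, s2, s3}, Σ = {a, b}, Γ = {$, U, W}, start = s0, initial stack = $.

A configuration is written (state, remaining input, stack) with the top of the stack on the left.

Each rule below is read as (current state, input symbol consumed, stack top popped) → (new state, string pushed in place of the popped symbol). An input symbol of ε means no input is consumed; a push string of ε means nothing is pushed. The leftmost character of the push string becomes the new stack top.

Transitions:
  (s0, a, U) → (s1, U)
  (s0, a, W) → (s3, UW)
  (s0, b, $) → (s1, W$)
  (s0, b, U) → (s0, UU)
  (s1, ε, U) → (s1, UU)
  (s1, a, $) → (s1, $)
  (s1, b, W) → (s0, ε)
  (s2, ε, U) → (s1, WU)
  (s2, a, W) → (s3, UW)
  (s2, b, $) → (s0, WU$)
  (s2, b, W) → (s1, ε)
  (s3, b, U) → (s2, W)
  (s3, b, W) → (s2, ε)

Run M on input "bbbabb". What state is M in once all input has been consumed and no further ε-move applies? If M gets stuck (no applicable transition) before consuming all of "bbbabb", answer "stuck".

stuck

(s0, bbbabb, $)
  read b, top $: go to s1, push W$ → (s1, bbabb, W$)
  read b, top W: go to s0, push ε → (s0, babb, $)
  read b, top $: go to s1, push W$ → (s1, abb, W$)
No transition for (s1, a, top W); M blocks with input abb remaining.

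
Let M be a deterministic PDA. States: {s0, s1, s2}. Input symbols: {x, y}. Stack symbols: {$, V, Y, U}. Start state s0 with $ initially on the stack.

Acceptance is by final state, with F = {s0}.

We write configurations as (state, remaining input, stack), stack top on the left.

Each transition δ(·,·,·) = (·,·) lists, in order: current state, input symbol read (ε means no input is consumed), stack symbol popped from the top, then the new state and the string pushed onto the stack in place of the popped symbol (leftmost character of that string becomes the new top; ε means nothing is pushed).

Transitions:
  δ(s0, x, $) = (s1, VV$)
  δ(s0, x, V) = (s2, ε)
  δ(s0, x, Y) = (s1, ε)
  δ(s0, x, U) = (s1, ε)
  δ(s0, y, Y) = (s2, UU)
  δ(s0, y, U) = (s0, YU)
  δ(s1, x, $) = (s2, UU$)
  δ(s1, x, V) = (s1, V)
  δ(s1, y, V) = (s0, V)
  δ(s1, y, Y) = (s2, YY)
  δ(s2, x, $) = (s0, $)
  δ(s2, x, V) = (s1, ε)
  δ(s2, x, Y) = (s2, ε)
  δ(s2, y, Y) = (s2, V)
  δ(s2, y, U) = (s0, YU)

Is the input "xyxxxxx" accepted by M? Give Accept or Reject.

Reject

(s0, xyxxxxx, $) ⊢ (s1, yxxxxx, VV$) ⊢ (s0, xxxxx, VV$) ⊢ (s2, xxxx, V$) ⊢ (s1, xxx, $) ⊢ (s2, xx, UU$)
No transition applies at (s2, xx, UU$); input not fully consumed.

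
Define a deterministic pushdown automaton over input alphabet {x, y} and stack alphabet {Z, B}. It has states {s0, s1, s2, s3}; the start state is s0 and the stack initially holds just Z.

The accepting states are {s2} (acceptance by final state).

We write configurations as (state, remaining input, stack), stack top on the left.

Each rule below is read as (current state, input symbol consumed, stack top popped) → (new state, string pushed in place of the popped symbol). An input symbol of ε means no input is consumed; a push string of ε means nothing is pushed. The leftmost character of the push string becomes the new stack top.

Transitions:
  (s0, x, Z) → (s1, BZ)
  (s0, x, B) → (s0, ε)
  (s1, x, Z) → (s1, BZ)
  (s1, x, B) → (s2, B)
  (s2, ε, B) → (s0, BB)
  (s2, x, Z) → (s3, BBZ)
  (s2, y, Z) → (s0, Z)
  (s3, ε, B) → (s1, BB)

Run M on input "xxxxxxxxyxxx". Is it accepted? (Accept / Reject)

Reject

(s0, xxxxxxxxyxxx, Z)
  read x, top Z: go to s1, push BZ → (s1, xxxxxxxyxxx, BZ)
  read x, top B: go to s2, push B → (s2, xxxxxxyxxx, BZ)
  ε-move, top B: go to s0, push BB → (s0, xxxxxxyxxx, BBZ)
  read x, top B: go to s0, push ε → (s0, xxxxxyxxx, BZ)
  read x, top B: go to s0, push ε → (s0, xxxxyxxx, Z)
  read x, top Z: go to s1, push BZ → (s1, xxxyxxx, BZ)
  read x, top B: go to s2, push B → (s2, xxyxxx, BZ)
  ε-move, top B: go to s0, push BB → (s0, xxyxxx, BBZ)
  read x, top B: go to s0, push ε → (s0, xyxxx, BZ)
  read x, top B: go to s0, push ε → (s0, yxxx, Z)
No transition applies at (s0, yxxx, Z); input not fully consumed.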